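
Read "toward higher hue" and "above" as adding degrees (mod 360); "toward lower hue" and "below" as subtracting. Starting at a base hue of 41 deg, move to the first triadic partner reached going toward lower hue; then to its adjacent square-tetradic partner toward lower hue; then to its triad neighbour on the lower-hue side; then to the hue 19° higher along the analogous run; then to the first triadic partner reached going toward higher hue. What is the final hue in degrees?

triadic ↓ −120°: 41 − 120 = -79 → -79 + 360 = 281°
square ↓ −90°: 281 − 90 = 191°
triadic ↓ −120°: 191 − 120 = 71°
analog 19° ↑ +19°: 71 + 19 = 90°
triadic ↑ +120°: 90 + 120 = 210°

210°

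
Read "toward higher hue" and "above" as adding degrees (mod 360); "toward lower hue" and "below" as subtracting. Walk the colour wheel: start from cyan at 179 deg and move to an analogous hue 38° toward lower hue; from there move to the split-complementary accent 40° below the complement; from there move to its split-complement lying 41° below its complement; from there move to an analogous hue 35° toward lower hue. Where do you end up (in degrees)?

179 − 38 = 141°   (analog 38° ↓)
141 + 140 = 281°   (split-comp 40° ↓)
281 + 139 = 420 → 420 − 360 = 60°   (split-comp 41° ↓)
60 − 35 = 25°   (analog 35° ↓)

25°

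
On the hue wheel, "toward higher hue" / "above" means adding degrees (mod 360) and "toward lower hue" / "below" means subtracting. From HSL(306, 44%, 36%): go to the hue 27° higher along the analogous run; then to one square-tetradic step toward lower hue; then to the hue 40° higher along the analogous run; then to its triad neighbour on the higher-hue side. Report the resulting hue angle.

43°

+27° (analog 27° ↑): 306 + 27 = 333°
−90° (square ↓): 333 − 90 = 243°
+40° (analog 40° ↑): 243 + 40 = 283°
+120° (triadic ↑): 283 + 120 = 403 → 403 − 360 = 43°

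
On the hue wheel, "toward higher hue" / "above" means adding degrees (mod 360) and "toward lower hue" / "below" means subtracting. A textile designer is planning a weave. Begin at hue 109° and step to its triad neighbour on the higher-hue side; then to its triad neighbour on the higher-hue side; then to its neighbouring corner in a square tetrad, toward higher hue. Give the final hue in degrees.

+120° (triadic ↑): 109 + 120 = 229°
+120° (triadic ↑): 229 + 120 = 349°
+90° (square ↑): 349 + 90 = 439 → 439 − 360 = 79°

79°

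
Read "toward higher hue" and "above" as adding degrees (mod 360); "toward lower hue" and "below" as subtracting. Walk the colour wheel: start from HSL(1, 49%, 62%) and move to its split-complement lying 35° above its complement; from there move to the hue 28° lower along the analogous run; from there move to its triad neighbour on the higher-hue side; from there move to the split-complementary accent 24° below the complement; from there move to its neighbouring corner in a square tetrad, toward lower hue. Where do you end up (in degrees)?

1 + 215 = 216°   (split-comp 35° ↑)
216 − 28 = 188°   (analog 28° ↓)
188 + 120 = 308°   (triadic ↑)
308 + 156 = 464 → 464 − 360 = 104°   (split-comp 24° ↓)
104 − 90 = 14°   (square ↓)

14°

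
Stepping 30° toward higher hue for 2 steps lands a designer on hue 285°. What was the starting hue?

2 steps of 30° (toward higher hue) give a net shift of +60°.
Start = end − shift: 285 − 60 = 225°

225°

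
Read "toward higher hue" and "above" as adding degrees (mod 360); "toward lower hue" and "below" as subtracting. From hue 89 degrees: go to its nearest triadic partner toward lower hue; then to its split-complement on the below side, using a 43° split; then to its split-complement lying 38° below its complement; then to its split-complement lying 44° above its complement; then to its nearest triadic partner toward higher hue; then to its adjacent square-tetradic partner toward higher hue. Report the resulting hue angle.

89 − 120 = -31 → -31 + 360 = 329°   (triadic ↓)
329 + 137 = 466 → 466 − 360 = 106°   (split-comp 43° ↓)
106 + 142 = 248°   (split-comp 38° ↓)
248 + 224 = 472 → 472 − 360 = 112°   (split-comp 44° ↑)
112 + 120 = 232°   (triadic ↑)
232 + 90 = 322°   (square ↑)

322°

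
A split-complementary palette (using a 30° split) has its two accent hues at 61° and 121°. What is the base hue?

271°

The accents sit 30° either side of the complement, so the complement is their short-arc midpoint on the wheel.
Short-arc midpoint of 61° and 121°: 91°.
Base is 180° from the complement: 91 − 180 = -89 → -89 + 360 = 271°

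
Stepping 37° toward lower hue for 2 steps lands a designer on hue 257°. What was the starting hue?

331°

2 steps of 37° (toward lower hue) give a net shift of −74°.
Start = end − shift: 257 + 74 = 331°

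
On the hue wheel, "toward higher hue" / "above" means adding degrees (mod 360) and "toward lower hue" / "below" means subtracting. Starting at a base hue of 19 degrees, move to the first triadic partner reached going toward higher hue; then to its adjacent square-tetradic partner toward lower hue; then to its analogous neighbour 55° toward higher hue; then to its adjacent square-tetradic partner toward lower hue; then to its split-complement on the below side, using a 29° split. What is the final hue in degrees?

triadic ↑ +120°: 19 + 120 = 139°
square ↓ −90°: 139 − 90 = 49°
analog 55° ↑ +55°: 49 + 55 = 104°
square ↓ −90°: 104 − 90 = 14°
split-comp 29° ↓ +151°: 14 + 151 = 165°

165°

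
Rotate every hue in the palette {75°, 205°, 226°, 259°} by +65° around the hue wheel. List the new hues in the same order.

140°, 270°, 291°, 324°

75 + 65 = 140°
205 + 65 = 270°
226 + 65 = 291°
259 + 65 = 324°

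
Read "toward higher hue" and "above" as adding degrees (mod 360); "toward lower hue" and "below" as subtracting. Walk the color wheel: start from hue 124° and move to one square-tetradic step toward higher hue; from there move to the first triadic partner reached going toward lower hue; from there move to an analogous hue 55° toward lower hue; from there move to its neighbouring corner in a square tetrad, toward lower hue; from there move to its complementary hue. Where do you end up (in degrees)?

129°

124 + 90 = 214°   (square ↑)
214 − 120 = 94°   (triadic ↓)
94 − 55 = 39°   (analog 55° ↓)
39 − 90 = -51 → -51 + 360 = 309°   (square ↓)
309 + 180 = 489 → 489 − 360 = 129°   (complement)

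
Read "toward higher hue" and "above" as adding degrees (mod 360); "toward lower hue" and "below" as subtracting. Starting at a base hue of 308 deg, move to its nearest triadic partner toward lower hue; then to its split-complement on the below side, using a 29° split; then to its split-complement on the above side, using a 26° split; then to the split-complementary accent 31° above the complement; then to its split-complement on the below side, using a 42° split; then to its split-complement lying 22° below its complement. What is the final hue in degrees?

−120° (triadic ↓): 308 − 120 = 188°
+151° (split-comp 29° ↓): 188 + 151 = 339°
+206° (split-comp 26° ↑): 339 + 206 = 545 → 545 − 360 = 185°
+211° (split-comp 31° ↑): 185 + 211 = 396 → 396 − 360 = 36°
+138° (split-comp 42° ↓): 36 + 138 = 174°
+158° (split-comp 22° ↓): 174 + 158 = 332°

332°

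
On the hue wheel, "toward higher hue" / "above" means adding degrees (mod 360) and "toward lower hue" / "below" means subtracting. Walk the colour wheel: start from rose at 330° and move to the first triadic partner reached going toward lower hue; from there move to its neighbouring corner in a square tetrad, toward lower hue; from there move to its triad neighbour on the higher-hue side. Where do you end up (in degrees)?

triadic ↓ −120°: 330 − 120 = 210°
square ↓ −90°: 210 − 90 = 120°
triadic ↑ +120°: 120 + 120 = 240°

240°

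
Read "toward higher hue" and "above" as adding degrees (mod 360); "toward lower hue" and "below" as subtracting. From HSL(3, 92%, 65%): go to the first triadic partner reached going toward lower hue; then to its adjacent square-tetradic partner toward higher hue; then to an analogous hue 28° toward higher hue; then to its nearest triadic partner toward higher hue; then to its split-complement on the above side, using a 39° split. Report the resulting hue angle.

340°

−120° (triadic ↓): 3 − 120 = -117 → -117 + 360 = 243°
+90° (square ↑): 243 + 90 = 333°
+28° (analog 28° ↑): 333 + 28 = 361 → 361 − 360 = 1°
+120° (triadic ↑): 1 + 120 = 121°
+219° (split-comp 39° ↑): 121 + 219 = 340°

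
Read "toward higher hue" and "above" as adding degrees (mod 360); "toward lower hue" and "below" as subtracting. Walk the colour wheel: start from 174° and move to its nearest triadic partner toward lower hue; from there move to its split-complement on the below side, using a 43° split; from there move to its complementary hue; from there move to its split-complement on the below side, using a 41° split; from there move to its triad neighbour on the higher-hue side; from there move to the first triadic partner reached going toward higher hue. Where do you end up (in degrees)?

−120° (triadic ↓): 174 − 120 = 54°
+137° (split-comp 43° ↓): 54 + 137 = 191°
+180° (complement): 191 + 180 = 371 → 371 − 360 = 11°
+139° (split-comp 41° ↓): 11 + 139 = 150°
+120° (triadic ↑): 150 + 120 = 270°
+120° (triadic ↑): 270 + 120 = 390 → 390 − 360 = 30°

30°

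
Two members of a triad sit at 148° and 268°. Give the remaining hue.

28°

A triad spaces three hues 120° apart.
The full set is {28°, 148°, 268°}.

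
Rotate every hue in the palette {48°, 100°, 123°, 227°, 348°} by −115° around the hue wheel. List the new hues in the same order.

48 − 115 = -67 → -67 + 360 = 293°
100 − 115 = -15 → -15 + 360 = 345°
123 − 115 = 8°
227 − 115 = 112°
348 − 115 = 233°

293°, 345°, 8°, 112°, 233°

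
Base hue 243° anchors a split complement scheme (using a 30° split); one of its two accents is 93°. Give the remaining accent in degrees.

Split-complementary hues sit 30° either side of the complement.
Complement of the base 243°: 243 + 180 = 423 → 423 − 360 = 63°
The given accent 93° is 30° one side of 63°; the other accent sits 30° the other side: 63 − 30 = 33°

33°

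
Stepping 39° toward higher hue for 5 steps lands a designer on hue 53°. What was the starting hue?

5 steps of 39° (toward higher hue) give a net shift of +195°.
Start = end − shift: 53 − 195 = -142 → -142 + 360 = 218°

218°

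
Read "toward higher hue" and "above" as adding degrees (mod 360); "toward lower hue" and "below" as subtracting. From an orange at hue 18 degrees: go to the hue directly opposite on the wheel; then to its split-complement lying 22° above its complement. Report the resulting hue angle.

+180° (complement): 18 + 180 = 198°
+202° (split-comp 22° ↑): 198 + 202 = 400 → 400 − 360 = 40°

40°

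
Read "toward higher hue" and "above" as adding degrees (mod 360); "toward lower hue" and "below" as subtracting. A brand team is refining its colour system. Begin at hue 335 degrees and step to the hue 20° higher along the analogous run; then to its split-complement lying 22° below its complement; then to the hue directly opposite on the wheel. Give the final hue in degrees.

analog 20° ↑ +20°: 335 + 20 = 355°
split-comp 22° ↓ +158°: 355 + 158 = 513 → 513 − 360 = 153°
complement +180°: 153 + 180 = 333°

333°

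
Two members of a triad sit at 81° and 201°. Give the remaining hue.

A triad spaces three hues 120° apart.
The full set is {81°, 201°, 321°}.

321°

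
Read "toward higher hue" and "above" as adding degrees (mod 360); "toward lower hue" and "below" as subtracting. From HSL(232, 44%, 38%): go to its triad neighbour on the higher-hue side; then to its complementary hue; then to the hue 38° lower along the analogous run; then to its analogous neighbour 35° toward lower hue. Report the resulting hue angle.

99°

triadic ↑ +120°: 232 + 120 = 352°
complement +180°: 352 + 180 = 532 → 532 − 360 = 172°
analog 38° ↓ −38°: 172 − 38 = 134°
analog 35° ↓ −35°: 134 − 35 = 99°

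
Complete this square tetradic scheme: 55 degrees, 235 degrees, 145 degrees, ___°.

A square tetradic scheme places four hues every 90°.
The full set through 55° is {55°, 145°, 235°, 325°}.
Given {55°, 145°, 235°}, the missing hue is 325°.

325°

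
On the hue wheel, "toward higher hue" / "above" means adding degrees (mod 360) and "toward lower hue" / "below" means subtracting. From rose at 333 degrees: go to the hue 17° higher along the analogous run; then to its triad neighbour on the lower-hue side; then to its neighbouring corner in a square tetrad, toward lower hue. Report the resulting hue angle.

333 + 17 = 350°   (analog 17° ↑)
350 − 120 = 230°   (triadic ↓)
230 − 90 = 140°   (square ↓)

140°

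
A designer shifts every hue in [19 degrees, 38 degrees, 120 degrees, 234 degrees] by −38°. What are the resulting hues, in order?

341°, 0°, 82°, 196°

19 − 38 = -19 → -19 + 360 = 341°
38 − 38 = 0°
120 − 38 = 82°
234 − 38 = 196°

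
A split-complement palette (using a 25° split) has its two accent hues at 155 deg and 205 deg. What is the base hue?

0°

The accents sit 25° either side of the complement, so the complement is their short-arc midpoint on the wheel.
Short-arc midpoint of 155° and 205°: 180°.
Base is 180° from the complement: 180 − 180 = 0°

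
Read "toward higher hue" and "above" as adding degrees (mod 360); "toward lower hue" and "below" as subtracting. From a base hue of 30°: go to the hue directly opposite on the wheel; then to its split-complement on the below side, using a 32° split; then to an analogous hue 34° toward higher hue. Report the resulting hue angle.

+180° (complement): 30 + 180 = 210°
+148° (split-comp 32° ↓): 210 + 148 = 358°
+34° (analog 34° ↑): 358 + 34 = 392 → 392 − 360 = 32°

32°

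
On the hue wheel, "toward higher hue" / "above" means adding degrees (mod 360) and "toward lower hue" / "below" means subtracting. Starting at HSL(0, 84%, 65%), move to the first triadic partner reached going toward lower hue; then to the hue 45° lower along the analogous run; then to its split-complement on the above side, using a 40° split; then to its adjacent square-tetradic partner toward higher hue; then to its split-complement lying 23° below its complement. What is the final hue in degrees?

triadic ↓ −120°: 0 − 120 = -120 → -120 + 360 = 240°
analog 45° ↓ −45°: 240 − 45 = 195°
split-comp 40° ↑ +220°: 195 + 220 = 415 → 415 − 360 = 55°
square ↑ +90°: 55 + 90 = 145°
split-comp 23° ↓ +157°: 145 + 157 = 302°

302°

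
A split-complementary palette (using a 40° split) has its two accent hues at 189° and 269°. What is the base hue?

49°

The accents sit 40° either side of the complement, so the complement is their short-arc midpoint on the wheel.
Short-arc midpoint of 189° and 269°: 229°.
Base is 180° from the complement: 229 − 180 = 49°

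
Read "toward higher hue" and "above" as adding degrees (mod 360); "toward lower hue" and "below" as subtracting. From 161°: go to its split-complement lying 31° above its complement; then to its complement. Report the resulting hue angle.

192°

split-comp 31° ↑ +211°: 161 + 211 = 372 → 372 − 360 = 12°
complement +180°: 12 + 180 = 192°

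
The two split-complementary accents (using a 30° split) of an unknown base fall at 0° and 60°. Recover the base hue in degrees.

210°

The accents sit 30° either side of the complement, so the complement is their short-arc midpoint on the wheel.
Short-arc midpoint of 0° and 60°: 30°.
Base is 180° from the complement: 30 − 180 = -150 → -150 + 360 = 210°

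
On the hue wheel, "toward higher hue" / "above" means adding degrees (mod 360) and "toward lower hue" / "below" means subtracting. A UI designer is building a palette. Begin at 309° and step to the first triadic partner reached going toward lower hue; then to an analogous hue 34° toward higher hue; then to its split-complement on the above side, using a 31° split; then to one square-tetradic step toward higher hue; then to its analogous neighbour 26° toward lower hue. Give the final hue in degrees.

triadic ↓ −120°: 309 − 120 = 189°
analog 34° ↑ +34°: 189 + 34 = 223°
split-comp 31° ↑ +211°: 223 + 211 = 434 → 434 − 360 = 74°
square ↑ +90°: 74 + 90 = 164°
analog 26° ↓ −26°: 164 − 26 = 138°

138°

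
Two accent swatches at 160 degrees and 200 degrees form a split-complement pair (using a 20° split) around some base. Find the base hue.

0°

The accents sit 20° either side of the complement, so the complement is their short-arc midpoint on the wheel.
Short-arc midpoint of 160° and 200°: 180°.
Base is 180° from the complement: 180 − 180 = 0°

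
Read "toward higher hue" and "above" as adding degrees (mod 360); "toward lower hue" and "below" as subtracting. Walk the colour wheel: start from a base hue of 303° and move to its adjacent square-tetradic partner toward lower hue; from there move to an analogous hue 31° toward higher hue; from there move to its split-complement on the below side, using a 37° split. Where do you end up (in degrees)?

square ↓ −90°: 303 − 90 = 213°
analog 31° ↑ +31°: 213 + 31 = 244°
split-comp 37° ↓ +143°: 244 + 143 = 387 → 387 − 360 = 27°

27°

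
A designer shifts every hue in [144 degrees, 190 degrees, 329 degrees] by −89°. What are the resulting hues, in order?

144 − 89 = 55°
190 − 89 = 101°
329 − 89 = 240°

55°, 101°, 240°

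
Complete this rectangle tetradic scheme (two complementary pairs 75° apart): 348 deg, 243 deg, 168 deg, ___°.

A rectangular tetradic uses two complementary pairs 75° apart: offsets 0°, 75°, 180°, 255°.
Among {168°, 243°, 348°}, 348° and 168° are a 180° pair.
The remaining hue 243° needs its own complement: 243 + 180 = 423 → 423 − 360 = 63°

63°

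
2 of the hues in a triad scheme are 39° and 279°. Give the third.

159°

A triad places three hues 120° apart.
The full set through 39° is {39°, 159°, 279°}.
Given {39°, 279°}, the missing hue is 159°.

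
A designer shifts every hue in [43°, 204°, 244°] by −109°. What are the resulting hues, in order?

294°, 95°, 135°

43 − 109 = -66 → -66 + 360 = 294°
204 − 109 = 95°
244 − 109 = 135°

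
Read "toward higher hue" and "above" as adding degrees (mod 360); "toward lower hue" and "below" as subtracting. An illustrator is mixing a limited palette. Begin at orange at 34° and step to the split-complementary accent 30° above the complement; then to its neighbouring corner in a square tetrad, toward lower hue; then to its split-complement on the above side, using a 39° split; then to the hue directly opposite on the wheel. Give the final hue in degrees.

+210° (split-comp 30° ↑): 34 + 210 = 244°
−90° (square ↓): 244 − 90 = 154°
+219° (split-comp 39° ↑): 154 + 219 = 373 → 373 − 360 = 13°
+180° (complement): 13 + 180 = 193°

193°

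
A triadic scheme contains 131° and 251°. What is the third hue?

A triad spaces three hues 120° apart.
The full set is {11°, 131°, 251°}.

11°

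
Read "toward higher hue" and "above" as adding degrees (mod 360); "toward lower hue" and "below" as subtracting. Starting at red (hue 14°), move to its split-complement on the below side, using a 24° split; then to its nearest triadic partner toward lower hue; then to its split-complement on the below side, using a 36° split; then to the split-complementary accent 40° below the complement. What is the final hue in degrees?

334°

14 + 156 = 170°   (split-comp 24° ↓)
170 − 120 = 50°   (triadic ↓)
50 + 144 = 194°   (split-comp 36° ↓)
194 + 140 = 334°   (split-comp 40° ↓)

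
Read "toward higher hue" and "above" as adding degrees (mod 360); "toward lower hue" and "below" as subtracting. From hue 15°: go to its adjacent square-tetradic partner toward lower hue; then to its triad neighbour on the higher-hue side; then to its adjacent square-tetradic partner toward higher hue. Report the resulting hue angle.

135°

square ↓ −90°: 15 − 90 = -75 → -75 + 360 = 285°
triadic ↑ +120°: 285 + 120 = 405 → 405 − 360 = 45°
square ↑ +90°: 45 + 90 = 135°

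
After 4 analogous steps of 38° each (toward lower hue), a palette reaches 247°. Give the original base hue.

4 steps of 38° (toward lower hue) give a net shift of −152°.
Start = end − shift: 247 + 152 = 399 → 399 − 360 = 39°

39°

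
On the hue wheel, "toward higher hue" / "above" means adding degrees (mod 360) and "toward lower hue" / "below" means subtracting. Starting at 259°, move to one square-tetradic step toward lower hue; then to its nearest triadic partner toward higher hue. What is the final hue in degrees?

289°

−90° (square ↓): 259 − 90 = 169°
+120° (triadic ↑): 169 + 120 = 289°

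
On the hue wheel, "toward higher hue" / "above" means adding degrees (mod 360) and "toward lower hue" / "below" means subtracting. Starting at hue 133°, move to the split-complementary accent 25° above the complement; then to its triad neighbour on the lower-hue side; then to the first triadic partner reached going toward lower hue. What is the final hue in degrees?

98°

split-comp 25° ↑ +205°: 133 + 205 = 338°
triadic ↓ −120°: 338 − 120 = 218°
triadic ↓ −120°: 218 − 120 = 98°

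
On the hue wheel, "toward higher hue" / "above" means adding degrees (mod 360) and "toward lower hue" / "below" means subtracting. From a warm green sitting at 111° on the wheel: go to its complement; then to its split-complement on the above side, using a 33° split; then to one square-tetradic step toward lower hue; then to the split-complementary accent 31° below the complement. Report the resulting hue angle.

203°

111 + 180 = 291°   (complement)
291 + 213 = 504 → 504 − 360 = 144°   (split-comp 33° ↑)
144 − 90 = 54°   (square ↓)
54 + 149 = 203°   (split-comp 31° ↓)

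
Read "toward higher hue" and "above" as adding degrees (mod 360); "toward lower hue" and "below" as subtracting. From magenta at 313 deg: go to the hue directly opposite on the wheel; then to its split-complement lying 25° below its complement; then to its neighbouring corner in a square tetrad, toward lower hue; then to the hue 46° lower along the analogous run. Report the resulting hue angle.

152°

313 + 180 = 493 → 493 − 360 = 133°   (complement)
133 + 155 = 288°   (split-comp 25° ↓)
288 − 90 = 198°   (square ↓)
198 − 46 = 152°   (analog 46° ↓)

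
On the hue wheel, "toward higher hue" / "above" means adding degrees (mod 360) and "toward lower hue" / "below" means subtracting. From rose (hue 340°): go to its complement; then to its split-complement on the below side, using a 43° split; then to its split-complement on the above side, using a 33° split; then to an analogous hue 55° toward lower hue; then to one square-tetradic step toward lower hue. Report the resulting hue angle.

5°

+180° (complement): 340 + 180 = 520 → 520 − 360 = 160°
+137° (split-comp 43° ↓): 160 + 137 = 297°
+213° (split-comp 33° ↑): 297 + 213 = 510 → 510 − 360 = 150°
−55° (analog 55° ↓): 150 − 55 = 95°
−90° (square ↓): 95 − 90 = 5°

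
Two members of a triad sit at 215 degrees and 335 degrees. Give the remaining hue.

A triad spaces three hues 120° apart.
The full set is {95°, 215°, 335°}.

95°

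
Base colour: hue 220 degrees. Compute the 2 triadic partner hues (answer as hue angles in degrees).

A triad places three hues 120° apart.
220 + 120 = 340°
220 + 240 = 460 → 460 − 360 = 100°

340° and 100°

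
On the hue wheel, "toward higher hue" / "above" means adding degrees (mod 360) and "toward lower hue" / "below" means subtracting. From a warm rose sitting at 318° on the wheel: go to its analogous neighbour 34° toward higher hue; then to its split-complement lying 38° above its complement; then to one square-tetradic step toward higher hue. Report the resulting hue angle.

300°

analog 34° ↑ +34°: 318 + 34 = 352°
split-comp 38° ↑ +218°: 352 + 218 = 570 → 570 − 360 = 210°
square ↑ +90°: 210 + 90 = 300°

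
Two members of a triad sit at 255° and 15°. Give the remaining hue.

A triad spaces three hues 120° apart.
The full set is {15°, 135°, 255°}.

135°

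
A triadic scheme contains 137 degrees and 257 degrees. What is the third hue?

A triad spaces three hues 120° apart.
The full set is {17°, 137°, 257°}.

17°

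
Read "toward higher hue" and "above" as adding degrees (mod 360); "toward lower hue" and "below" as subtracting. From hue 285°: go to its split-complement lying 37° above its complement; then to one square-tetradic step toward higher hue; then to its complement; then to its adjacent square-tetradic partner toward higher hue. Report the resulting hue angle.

285 + 217 = 502 → 502 − 360 = 142°   (split-comp 37° ↑)
142 + 90 = 232°   (square ↑)
232 + 180 = 412 → 412 − 360 = 52°   (complement)
52 + 90 = 142°   (square ↑)

142°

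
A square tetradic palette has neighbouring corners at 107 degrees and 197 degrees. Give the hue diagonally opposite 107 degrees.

A square tetradic scheme places four hues 90° apart; opposite corners are 180° apart.
107 + 180 = 287°

287°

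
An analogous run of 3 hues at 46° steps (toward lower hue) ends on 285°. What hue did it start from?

17°

2 steps of 46° (toward lower hue) give a net shift of −92°.
Start = end − shift: 285 + 92 = 377 → 377 − 360 = 17°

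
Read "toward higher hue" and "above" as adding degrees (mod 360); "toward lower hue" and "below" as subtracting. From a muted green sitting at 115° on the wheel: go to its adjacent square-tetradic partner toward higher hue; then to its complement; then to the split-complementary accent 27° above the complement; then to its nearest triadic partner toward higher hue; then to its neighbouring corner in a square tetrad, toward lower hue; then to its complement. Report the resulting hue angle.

82°

115 + 90 = 205°   (square ↑)
205 + 180 = 385 → 385 − 360 = 25°   (complement)
25 + 207 = 232°   (split-comp 27° ↑)
232 + 120 = 352°   (triadic ↑)
352 − 90 = 262°   (square ↓)
262 + 180 = 442 → 442 − 360 = 82°   (complement)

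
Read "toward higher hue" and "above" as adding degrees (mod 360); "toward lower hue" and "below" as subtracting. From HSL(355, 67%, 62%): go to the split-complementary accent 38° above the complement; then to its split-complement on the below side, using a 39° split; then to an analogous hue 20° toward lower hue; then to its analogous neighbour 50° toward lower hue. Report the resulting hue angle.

284°

355 + 218 = 573 → 573 − 360 = 213°   (split-comp 38° ↑)
213 + 141 = 354°   (split-comp 39° ↓)
354 − 20 = 334°   (analog 20° ↓)
334 − 50 = 284°   (analog 50° ↓)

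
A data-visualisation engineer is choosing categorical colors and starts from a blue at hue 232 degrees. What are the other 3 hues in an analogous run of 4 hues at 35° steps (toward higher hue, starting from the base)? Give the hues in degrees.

267°, 302°, and 337°

232 + 35 = 267°
232 + 70 = 302°
232 + 105 = 337°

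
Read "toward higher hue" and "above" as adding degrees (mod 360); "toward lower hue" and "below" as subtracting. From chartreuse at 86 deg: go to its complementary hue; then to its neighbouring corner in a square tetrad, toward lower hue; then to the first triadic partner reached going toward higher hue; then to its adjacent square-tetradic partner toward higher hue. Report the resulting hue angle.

26°

+180° (complement): 86 + 180 = 266°
−90° (square ↓): 266 − 90 = 176°
+120° (triadic ↑): 176 + 120 = 296°
+90° (square ↑): 296 + 90 = 386 → 386 − 360 = 26°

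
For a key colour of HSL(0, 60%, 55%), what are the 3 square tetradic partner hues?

A square tetradic scheme places four hues every 90°.
0 + 90 = 90°
0 + 180 = 180°
0 + 270 = 270°

90°, 180°, and 270°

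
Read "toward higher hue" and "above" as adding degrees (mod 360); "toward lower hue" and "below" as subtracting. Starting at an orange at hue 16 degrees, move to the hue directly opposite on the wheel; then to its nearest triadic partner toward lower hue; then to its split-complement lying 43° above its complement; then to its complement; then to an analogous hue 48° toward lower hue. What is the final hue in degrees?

71°

16 + 180 = 196°   (complement)
196 − 120 = 76°   (triadic ↓)
76 + 223 = 299°   (split-comp 43° ↑)
299 + 180 = 479 → 479 − 360 = 119°   (complement)
119 − 48 = 71°   (analog 48° ↓)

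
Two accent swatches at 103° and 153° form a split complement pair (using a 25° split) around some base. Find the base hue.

The accents sit 25° either side of the complement, so the complement is their short-arc midpoint on the wheel.
Short-arc midpoint of 103° and 153°: 128°.
Base is 180° from the complement: 128 − 180 = -52 → -52 + 360 = 308°

308°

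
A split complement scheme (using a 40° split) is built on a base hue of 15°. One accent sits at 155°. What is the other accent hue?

Split-complementary hues sit 40° either side of the complement.
Complement of the base 15°: 15 + 180 = 195°
The given accent 155° is 40° one side of 195°; the other accent sits 40° the other side: 195 + 40 = 235°

235°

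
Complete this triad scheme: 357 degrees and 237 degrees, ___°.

A triad places three hues 120° apart.
The full set through 237° is {117°, 237°, 357°}.
Given {237°, 357°}, the missing hue is 117°.

117°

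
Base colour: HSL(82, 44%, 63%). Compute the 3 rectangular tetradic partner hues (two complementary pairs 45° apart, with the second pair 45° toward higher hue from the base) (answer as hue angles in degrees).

A rectangular tetradic uses two complementary pairs 45° apart: offsets 0°, 45°, 180°, 225°.
82 + 45 = 127°
82 + 180 = 262°
82 + 225 = 307°

127°, 262°, 307°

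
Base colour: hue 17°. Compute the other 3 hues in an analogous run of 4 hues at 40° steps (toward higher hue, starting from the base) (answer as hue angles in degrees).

57°, 97° and 137°

Analogous hues sit every 40° along the wheel.
17 + 40 = 57°
17 + 80 = 97°
17 + 120 = 137°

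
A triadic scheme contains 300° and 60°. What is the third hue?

180°

A triad spaces three hues 120° apart.
The full set is {60°, 180°, 300°}.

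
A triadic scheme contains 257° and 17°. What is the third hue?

A triad spaces three hues 120° apart.
The full set is {17°, 137°, 257°}.

137°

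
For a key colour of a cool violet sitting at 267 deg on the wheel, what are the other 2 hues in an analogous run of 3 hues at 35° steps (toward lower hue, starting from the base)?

267 − 35 = 232°
267 − 70 = 197°

232° and 197°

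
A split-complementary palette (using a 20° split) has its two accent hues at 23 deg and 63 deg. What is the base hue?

223°

The accents sit 20° either side of the complement, so the complement is their short-arc midpoint on the wheel.
Short-arc midpoint of 23° and 63°: 43°.
Base is 180° from the complement: 43 − 180 = -137 → -137 + 360 = 223°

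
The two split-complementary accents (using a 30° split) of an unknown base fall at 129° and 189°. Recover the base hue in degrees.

339°

The accents sit 30° either side of the complement, so the complement is their short-arc midpoint on the wheel.
Short-arc midpoint of 129° and 189°: 159°.
Base is 180° from the complement: 159 − 180 = -21 → -21 + 360 = 339°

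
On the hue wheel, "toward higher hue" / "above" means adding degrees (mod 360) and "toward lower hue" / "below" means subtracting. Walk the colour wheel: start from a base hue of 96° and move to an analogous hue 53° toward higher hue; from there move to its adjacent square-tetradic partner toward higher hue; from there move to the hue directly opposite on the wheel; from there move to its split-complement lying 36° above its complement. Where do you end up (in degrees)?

analog 53° ↑ +53°: 96 + 53 = 149°
square ↑ +90°: 149 + 90 = 239°
complement +180°: 239 + 180 = 419 → 419 − 360 = 59°
split-comp 36° ↑ +216°: 59 + 216 = 275°

275°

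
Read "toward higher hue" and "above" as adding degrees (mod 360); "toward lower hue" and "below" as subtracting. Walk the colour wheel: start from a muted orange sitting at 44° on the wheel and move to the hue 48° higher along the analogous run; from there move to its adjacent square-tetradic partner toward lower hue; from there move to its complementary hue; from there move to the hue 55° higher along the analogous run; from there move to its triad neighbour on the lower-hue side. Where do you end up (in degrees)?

44 + 48 = 92°   (analog 48° ↑)
92 − 90 = 2°   (square ↓)
2 + 180 = 182°   (complement)
182 + 55 = 237°   (analog 55° ↑)
237 − 120 = 117°   (triadic ↓)

117°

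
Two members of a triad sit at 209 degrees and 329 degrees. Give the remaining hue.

A triad spaces three hues 120° apart.
The full set is {89°, 209°, 329°}.

89°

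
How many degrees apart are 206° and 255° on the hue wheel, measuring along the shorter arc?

|206 − 255| = 49.
49 ≤ 180, so the shorter arc is 49°.

49°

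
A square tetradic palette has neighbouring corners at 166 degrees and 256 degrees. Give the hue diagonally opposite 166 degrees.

A square tetradic scheme places four hues 90° apart; opposite corners are 180° apart.
166 + 180 = 346°

346°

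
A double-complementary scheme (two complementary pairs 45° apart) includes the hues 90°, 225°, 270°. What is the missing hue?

45°

A rectangular tetradic uses two complementary pairs 45° apart: offsets 0°, 45°, 180°, 225°.
Among {90°, 225°, 270°}, 270° and 90° are a 180° pair.
The remaining hue 225° needs its own complement: 225 + 180 = 405 → 405 − 360 = 45°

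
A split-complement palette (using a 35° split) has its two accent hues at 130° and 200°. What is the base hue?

The accents sit 35° either side of the complement, so the complement is their short-arc midpoint on the wheel.
Short-arc midpoint of 130° and 200°: 165°.
Base is 180° from the complement: 165 − 180 = -15 → -15 + 360 = 345°

345°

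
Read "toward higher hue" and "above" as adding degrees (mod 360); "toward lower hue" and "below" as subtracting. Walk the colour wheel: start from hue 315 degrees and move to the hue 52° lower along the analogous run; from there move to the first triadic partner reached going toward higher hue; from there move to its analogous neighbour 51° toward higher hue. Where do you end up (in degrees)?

74°

analog 52° ↓ −52°: 315 − 52 = 263°
triadic ↑ +120°: 263 + 120 = 383 → 383 − 360 = 23°
analog 51° ↑ +51°: 23 + 51 = 74°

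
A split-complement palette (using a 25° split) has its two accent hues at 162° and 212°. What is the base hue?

7°

The accents sit 25° either side of the complement, so the complement is their short-arc midpoint on the wheel.
Short-arc midpoint of 162° and 212°: 187°.
Base is 180° from the complement: 187 − 180 = 7°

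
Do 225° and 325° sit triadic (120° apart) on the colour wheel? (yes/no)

no

Angular distance: |225 − 325| = 100 = 100°.
Triadic (120° apart) requires 120°.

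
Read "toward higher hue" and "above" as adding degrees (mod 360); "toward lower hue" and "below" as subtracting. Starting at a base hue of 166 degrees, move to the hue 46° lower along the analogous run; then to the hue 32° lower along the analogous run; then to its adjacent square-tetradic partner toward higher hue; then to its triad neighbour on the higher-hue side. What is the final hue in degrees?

analog 46° ↓ −46°: 166 − 46 = 120°
analog 32° ↓ −32°: 120 − 32 = 88°
square ↑ +90°: 88 + 90 = 178°
triadic ↑ +120°: 178 + 120 = 298°

298°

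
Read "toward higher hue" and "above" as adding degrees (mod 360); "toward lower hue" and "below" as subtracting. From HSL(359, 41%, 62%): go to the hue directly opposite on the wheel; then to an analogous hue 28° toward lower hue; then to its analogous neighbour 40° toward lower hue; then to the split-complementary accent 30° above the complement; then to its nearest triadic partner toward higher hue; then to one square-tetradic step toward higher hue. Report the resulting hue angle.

complement +180°: 359 + 180 = 539 → 539 − 360 = 179°
analog 28° ↓ −28°: 179 − 28 = 151°
analog 40° ↓ −40°: 151 − 40 = 111°
split-comp 30° ↑ +210°: 111 + 210 = 321°
triadic ↑ +120°: 321 + 120 = 441 → 441 − 360 = 81°
square ↑ +90°: 81 + 90 = 171°

171°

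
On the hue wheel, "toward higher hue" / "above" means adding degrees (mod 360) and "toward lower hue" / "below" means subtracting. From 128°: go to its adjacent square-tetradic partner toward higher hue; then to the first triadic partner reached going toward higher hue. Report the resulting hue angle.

338°

128 + 90 = 218°   (square ↑)
218 + 120 = 338°   (triadic ↑)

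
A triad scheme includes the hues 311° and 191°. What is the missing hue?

71°

A triad places three hues 120° apart.
The full set through 191° is {71°, 191°, 311°}.
Given {191°, 311°}, the missing hue is 71°.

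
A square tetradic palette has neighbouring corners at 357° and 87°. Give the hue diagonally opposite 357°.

177°

A square tetradic scheme places four hues 90° apart; opposite corners are 180° apart.
357 + 180 = 537 → 537 − 360 = 177°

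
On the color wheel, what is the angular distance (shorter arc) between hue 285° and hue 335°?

|285 − 335| = 50.
50 ≤ 180, so the shorter arc is 50°.

50°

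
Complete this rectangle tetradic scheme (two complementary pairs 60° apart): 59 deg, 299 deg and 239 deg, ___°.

A rectangular tetradic uses two complementary pairs 60° apart: offsets 0°, 60°, 180°, 240°.
Among {59°, 239°, 299°}, 239° and 59° are a 180° pair.
The remaining hue 299° needs its own complement: 299 + 180 = 479 → 479 − 360 = 119°

119°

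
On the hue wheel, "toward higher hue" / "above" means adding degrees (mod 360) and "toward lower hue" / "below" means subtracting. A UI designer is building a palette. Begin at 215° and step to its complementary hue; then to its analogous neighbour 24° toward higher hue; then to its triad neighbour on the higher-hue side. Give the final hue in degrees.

+180° (complement): 215 + 180 = 395 → 395 − 360 = 35°
+24° (analog 24° ↑): 35 + 24 = 59°
+120° (triadic ↑): 59 + 120 = 179°

179°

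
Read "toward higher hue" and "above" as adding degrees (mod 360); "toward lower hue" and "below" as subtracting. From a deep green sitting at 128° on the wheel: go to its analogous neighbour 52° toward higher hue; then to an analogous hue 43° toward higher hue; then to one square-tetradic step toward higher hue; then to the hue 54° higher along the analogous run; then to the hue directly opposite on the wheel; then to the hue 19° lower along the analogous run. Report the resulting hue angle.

168°

analog 52° ↑ +52°: 128 + 52 = 180°
analog 43° ↑ +43°: 180 + 43 = 223°
square ↑ +90°: 223 + 90 = 313°
analog 54° ↑ +54°: 313 + 54 = 367 → 367 − 360 = 7°
complement +180°: 7 + 180 = 187°
analog 19° ↓ −19°: 187 − 19 = 168°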